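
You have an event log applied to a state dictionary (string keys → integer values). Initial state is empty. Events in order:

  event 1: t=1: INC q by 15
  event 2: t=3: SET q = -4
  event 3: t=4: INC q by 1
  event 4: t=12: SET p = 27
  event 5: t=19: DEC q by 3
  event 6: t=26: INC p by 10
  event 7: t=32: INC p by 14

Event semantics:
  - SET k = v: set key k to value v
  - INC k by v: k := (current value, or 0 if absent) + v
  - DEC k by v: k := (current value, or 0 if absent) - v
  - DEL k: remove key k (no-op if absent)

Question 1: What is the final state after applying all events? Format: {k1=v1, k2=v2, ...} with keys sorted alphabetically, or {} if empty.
Answer: {p=51, q=-6}

Derivation:
  after event 1 (t=1: INC q by 15): {q=15}
  after event 2 (t=3: SET q = -4): {q=-4}
  after event 3 (t=4: INC q by 1): {q=-3}
  after event 4 (t=12: SET p = 27): {p=27, q=-3}
  after event 5 (t=19: DEC q by 3): {p=27, q=-6}
  after event 6 (t=26: INC p by 10): {p=37, q=-6}
  after event 7 (t=32: INC p by 14): {p=51, q=-6}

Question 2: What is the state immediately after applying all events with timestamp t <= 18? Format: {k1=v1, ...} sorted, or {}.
Answer: {p=27, q=-3}

Derivation:
Apply events with t <= 18 (4 events):
  after event 1 (t=1: INC q by 15): {q=15}
  after event 2 (t=3: SET q = -4): {q=-4}
  after event 3 (t=4: INC q by 1): {q=-3}
  after event 4 (t=12: SET p = 27): {p=27, q=-3}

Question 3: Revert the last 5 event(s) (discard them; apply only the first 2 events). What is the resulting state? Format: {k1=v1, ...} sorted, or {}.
Answer: {q=-4}

Derivation:
Keep first 2 events (discard last 5):
  after event 1 (t=1: INC q by 15): {q=15}
  after event 2 (t=3: SET q = -4): {q=-4}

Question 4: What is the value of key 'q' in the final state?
Track key 'q' through all 7 events:
  event 1 (t=1: INC q by 15): q (absent) -> 15
  event 2 (t=3: SET q = -4): q 15 -> -4
  event 3 (t=4: INC q by 1): q -4 -> -3
  event 4 (t=12: SET p = 27): q unchanged
  event 5 (t=19: DEC q by 3): q -3 -> -6
  event 6 (t=26: INC p by 10): q unchanged
  event 7 (t=32: INC p by 14): q unchanged
Final: q = -6

Answer: -6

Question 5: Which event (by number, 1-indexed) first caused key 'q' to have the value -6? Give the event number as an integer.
Answer: 5

Derivation:
Looking for first event where q becomes -6:
  event 1: q = 15
  event 2: q = -4
  event 3: q = -3
  event 4: q = -3
  event 5: q -3 -> -6  <-- first match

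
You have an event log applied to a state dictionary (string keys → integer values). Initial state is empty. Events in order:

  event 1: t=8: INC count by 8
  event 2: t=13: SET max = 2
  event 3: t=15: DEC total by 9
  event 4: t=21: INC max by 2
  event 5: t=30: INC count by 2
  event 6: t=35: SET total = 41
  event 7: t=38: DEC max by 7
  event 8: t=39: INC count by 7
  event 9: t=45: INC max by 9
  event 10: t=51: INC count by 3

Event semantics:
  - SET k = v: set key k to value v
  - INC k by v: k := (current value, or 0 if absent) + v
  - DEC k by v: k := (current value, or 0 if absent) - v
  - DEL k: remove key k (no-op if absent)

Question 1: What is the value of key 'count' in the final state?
Track key 'count' through all 10 events:
  event 1 (t=8: INC count by 8): count (absent) -> 8
  event 2 (t=13: SET max = 2): count unchanged
  event 3 (t=15: DEC total by 9): count unchanged
  event 4 (t=21: INC max by 2): count unchanged
  event 5 (t=30: INC count by 2): count 8 -> 10
  event 6 (t=35: SET total = 41): count unchanged
  event 7 (t=38: DEC max by 7): count unchanged
  event 8 (t=39: INC count by 7): count 10 -> 17
  event 9 (t=45: INC max by 9): count unchanged
  event 10 (t=51: INC count by 3): count 17 -> 20
Final: count = 20

Answer: 20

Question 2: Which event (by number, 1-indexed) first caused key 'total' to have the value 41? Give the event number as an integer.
Answer: 6

Derivation:
Looking for first event where total becomes 41:
  event 3: total = -9
  event 4: total = -9
  event 5: total = -9
  event 6: total -9 -> 41  <-- first match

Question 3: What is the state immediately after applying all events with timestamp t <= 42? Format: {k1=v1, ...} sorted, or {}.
Answer: {count=17, max=-3, total=41}

Derivation:
Apply events with t <= 42 (8 events):
  after event 1 (t=8: INC count by 8): {count=8}
  after event 2 (t=13: SET max = 2): {count=8, max=2}
  after event 3 (t=15: DEC total by 9): {count=8, max=2, total=-9}
  after event 4 (t=21: INC max by 2): {count=8, max=4, total=-9}
  after event 5 (t=30: INC count by 2): {count=10, max=4, total=-9}
  after event 6 (t=35: SET total = 41): {count=10, max=4, total=41}
  after event 7 (t=38: DEC max by 7): {count=10, max=-3, total=41}
  after event 8 (t=39: INC count by 7): {count=17, max=-3, total=41}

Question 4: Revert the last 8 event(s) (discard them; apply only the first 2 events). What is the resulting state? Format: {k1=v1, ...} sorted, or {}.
Answer: {count=8, max=2}

Derivation:
Keep first 2 events (discard last 8):
  after event 1 (t=8: INC count by 8): {count=8}
  after event 2 (t=13: SET max = 2): {count=8, max=2}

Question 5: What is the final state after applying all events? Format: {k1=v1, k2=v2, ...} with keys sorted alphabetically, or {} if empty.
  after event 1 (t=8: INC count by 8): {count=8}
  after event 2 (t=13: SET max = 2): {count=8, max=2}
  after event 3 (t=15: DEC total by 9): {count=8, max=2, total=-9}
  after event 4 (t=21: INC max by 2): {count=8, max=4, total=-9}
  after event 5 (t=30: INC count by 2): {count=10, max=4, total=-9}
  after event 6 (t=35: SET total = 41): {count=10, max=4, total=41}
  after event 7 (t=38: DEC max by 7): {count=10, max=-3, total=41}
  after event 8 (t=39: INC count by 7): {count=17, max=-3, total=41}
  after event 9 (t=45: INC max by 9): {count=17, max=6, total=41}
  after event 10 (t=51: INC count by 3): {count=20, max=6, total=41}

Answer: {count=20, max=6, total=41}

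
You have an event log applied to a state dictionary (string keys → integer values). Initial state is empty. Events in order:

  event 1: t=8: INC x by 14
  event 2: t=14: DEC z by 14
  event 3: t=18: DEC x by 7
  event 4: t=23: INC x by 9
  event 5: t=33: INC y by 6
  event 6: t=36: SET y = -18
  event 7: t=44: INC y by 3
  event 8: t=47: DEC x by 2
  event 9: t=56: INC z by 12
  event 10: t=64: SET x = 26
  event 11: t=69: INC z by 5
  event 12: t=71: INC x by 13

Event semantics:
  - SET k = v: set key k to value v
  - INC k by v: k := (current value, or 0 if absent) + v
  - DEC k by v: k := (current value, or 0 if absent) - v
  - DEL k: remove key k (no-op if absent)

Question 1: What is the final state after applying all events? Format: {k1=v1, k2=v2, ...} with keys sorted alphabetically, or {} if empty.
Answer: {x=39, y=-15, z=3}

Derivation:
  after event 1 (t=8: INC x by 14): {x=14}
  after event 2 (t=14: DEC z by 14): {x=14, z=-14}
  after event 3 (t=18: DEC x by 7): {x=7, z=-14}
  after event 4 (t=23: INC x by 9): {x=16, z=-14}
  after event 5 (t=33: INC y by 6): {x=16, y=6, z=-14}
  after event 6 (t=36: SET y = -18): {x=16, y=-18, z=-14}
  after event 7 (t=44: INC y by 3): {x=16, y=-15, z=-14}
  after event 8 (t=47: DEC x by 2): {x=14, y=-15, z=-14}
  after event 9 (t=56: INC z by 12): {x=14, y=-15, z=-2}
  after event 10 (t=64: SET x = 26): {x=26, y=-15, z=-2}
  after event 11 (t=69: INC z by 5): {x=26, y=-15, z=3}
  after event 12 (t=71: INC x by 13): {x=39, y=-15, z=3}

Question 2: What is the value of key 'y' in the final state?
Answer: -15

Derivation:
Track key 'y' through all 12 events:
  event 1 (t=8: INC x by 14): y unchanged
  event 2 (t=14: DEC z by 14): y unchanged
  event 3 (t=18: DEC x by 7): y unchanged
  event 4 (t=23: INC x by 9): y unchanged
  event 5 (t=33: INC y by 6): y (absent) -> 6
  event 6 (t=36: SET y = -18): y 6 -> -18
  event 7 (t=44: INC y by 3): y -18 -> -15
  event 8 (t=47: DEC x by 2): y unchanged
  event 9 (t=56: INC z by 12): y unchanged
  event 10 (t=64: SET x = 26): y unchanged
  event 11 (t=69: INC z by 5): y unchanged
  event 12 (t=71: INC x by 13): y unchanged
Final: y = -15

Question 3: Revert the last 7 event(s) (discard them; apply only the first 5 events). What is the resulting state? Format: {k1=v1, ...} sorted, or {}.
Answer: {x=16, y=6, z=-14}

Derivation:
Keep first 5 events (discard last 7):
  after event 1 (t=8: INC x by 14): {x=14}
  after event 2 (t=14: DEC z by 14): {x=14, z=-14}
  after event 3 (t=18: DEC x by 7): {x=7, z=-14}
  after event 4 (t=23: INC x by 9): {x=16, z=-14}
  after event 5 (t=33: INC y by 6): {x=16, y=6, z=-14}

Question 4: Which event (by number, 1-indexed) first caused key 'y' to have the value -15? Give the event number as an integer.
Looking for first event where y becomes -15:
  event 5: y = 6
  event 6: y = -18
  event 7: y -18 -> -15  <-- first match

Answer: 7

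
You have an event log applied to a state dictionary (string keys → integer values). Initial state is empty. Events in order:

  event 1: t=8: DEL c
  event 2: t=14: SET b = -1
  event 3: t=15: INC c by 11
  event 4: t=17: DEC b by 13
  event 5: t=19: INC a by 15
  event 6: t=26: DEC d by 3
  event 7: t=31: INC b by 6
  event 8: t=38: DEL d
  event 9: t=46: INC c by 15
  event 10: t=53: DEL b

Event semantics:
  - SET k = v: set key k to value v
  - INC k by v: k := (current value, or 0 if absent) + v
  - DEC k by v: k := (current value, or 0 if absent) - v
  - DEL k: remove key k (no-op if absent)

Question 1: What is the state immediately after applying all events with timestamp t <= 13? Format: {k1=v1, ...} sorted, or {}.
Apply events with t <= 13 (1 events):
  after event 1 (t=8: DEL c): {}

Answer: {}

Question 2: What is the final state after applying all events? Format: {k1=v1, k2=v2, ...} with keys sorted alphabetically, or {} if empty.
  after event 1 (t=8: DEL c): {}
  after event 2 (t=14: SET b = -1): {b=-1}
  after event 3 (t=15: INC c by 11): {b=-1, c=11}
  after event 4 (t=17: DEC b by 13): {b=-14, c=11}
  after event 5 (t=19: INC a by 15): {a=15, b=-14, c=11}
  after event 6 (t=26: DEC d by 3): {a=15, b=-14, c=11, d=-3}
  after event 7 (t=31: INC b by 6): {a=15, b=-8, c=11, d=-3}
  after event 8 (t=38: DEL d): {a=15, b=-8, c=11}
  after event 9 (t=46: INC c by 15): {a=15, b=-8, c=26}
  after event 10 (t=53: DEL b): {a=15, c=26}

Answer: {a=15, c=26}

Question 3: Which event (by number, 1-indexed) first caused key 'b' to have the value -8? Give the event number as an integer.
Answer: 7

Derivation:
Looking for first event where b becomes -8:
  event 2: b = -1
  event 3: b = -1
  event 4: b = -14
  event 5: b = -14
  event 6: b = -14
  event 7: b -14 -> -8  <-- first match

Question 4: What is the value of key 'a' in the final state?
Answer: 15

Derivation:
Track key 'a' through all 10 events:
  event 1 (t=8: DEL c): a unchanged
  event 2 (t=14: SET b = -1): a unchanged
  event 3 (t=15: INC c by 11): a unchanged
  event 4 (t=17: DEC b by 13): a unchanged
  event 5 (t=19: INC a by 15): a (absent) -> 15
  event 6 (t=26: DEC d by 3): a unchanged
  event 7 (t=31: INC b by 6): a unchanged
  event 8 (t=38: DEL d): a unchanged
  event 9 (t=46: INC c by 15): a unchanged
  event 10 (t=53: DEL b): a unchanged
Final: a = 15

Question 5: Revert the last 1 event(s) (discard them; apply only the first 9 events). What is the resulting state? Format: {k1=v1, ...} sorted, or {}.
Answer: {a=15, b=-8, c=26}

Derivation:
Keep first 9 events (discard last 1):
  after event 1 (t=8: DEL c): {}
  after event 2 (t=14: SET b = -1): {b=-1}
  after event 3 (t=15: INC c by 11): {b=-1, c=11}
  after event 4 (t=17: DEC b by 13): {b=-14, c=11}
  after event 5 (t=19: INC a by 15): {a=15, b=-14, c=11}
  after event 6 (t=26: DEC d by 3): {a=15, b=-14, c=11, d=-3}
  after event 7 (t=31: INC b by 6): {a=15, b=-8, c=11, d=-3}
  after event 8 (t=38: DEL d): {a=15, b=-8, c=11}
  after event 9 (t=46: INC c by 15): {a=15, b=-8, c=26}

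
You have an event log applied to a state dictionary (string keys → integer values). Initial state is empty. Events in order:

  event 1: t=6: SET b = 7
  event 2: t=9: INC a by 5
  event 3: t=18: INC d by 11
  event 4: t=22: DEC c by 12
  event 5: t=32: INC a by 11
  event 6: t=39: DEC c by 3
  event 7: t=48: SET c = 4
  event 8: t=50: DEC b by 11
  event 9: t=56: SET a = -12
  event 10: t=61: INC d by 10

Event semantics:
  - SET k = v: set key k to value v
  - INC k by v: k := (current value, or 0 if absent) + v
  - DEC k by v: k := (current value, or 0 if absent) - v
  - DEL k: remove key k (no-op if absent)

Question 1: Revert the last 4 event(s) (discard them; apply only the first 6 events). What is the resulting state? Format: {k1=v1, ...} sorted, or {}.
Answer: {a=16, b=7, c=-15, d=11}

Derivation:
Keep first 6 events (discard last 4):
  after event 1 (t=6: SET b = 7): {b=7}
  after event 2 (t=9: INC a by 5): {a=5, b=7}
  after event 3 (t=18: INC d by 11): {a=5, b=7, d=11}
  after event 4 (t=22: DEC c by 12): {a=5, b=7, c=-12, d=11}
  after event 5 (t=32: INC a by 11): {a=16, b=7, c=-12, d=11}
  after event 6 (t=39: DEC c by 3): {a=16, b=7, c=-15, d=11}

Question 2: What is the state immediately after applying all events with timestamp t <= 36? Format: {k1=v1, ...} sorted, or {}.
Apply events with t <= 36 (5 events):
  after event 1 (t=6: SET b = 7): {b=7}
  after event 2 (t=9: INC a by 5): {a=5, b=7}
  after event 3 (t=18: INC d by 11): {a=5, b=7, d=11}
  after event 4 (t=22: DEC c by 12): {a=5, b=7, c=-12, d=11}
  after event 5 (t=32: INC a by 11): {a=16, b=7, c=-12, d=11}

Answer: {a=16, b=7, c=-12, d=11}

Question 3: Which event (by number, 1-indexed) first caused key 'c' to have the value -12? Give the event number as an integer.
Looking for first event where c becomes -12:
  event 4: c (absent) -> -12  <-- first match

Answer: 4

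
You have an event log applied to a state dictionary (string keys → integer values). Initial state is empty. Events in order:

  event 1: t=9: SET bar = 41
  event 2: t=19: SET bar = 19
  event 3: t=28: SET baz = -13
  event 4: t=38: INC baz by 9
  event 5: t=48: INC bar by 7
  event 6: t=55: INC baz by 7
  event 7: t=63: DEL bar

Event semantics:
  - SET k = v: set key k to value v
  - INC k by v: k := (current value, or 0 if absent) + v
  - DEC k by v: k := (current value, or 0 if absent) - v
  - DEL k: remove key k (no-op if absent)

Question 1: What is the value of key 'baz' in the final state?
Answer: 3

Derivation:
Track key 'baz' through all 7 events:
  event 1 (t=9: SET bar = 41): baz unchanged
  event 2 (t=19: SET bar = 19): baz unchanged
  event 3 (t=28: SET baz = -13): baz (absent) -> -13
  event 4 (t=38: INC baz by 9): baz -13 -> -4
  event 5 (t=48: INC bar by 7): baz unchanged
  event 6 (t=55: INC baz by 7): baz -4 -> 3
  event 7 (t=63: DEL bar): baz unchanged
Final: baz = 3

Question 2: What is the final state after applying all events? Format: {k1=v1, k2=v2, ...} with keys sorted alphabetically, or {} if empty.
Answer: {baz=3}

Derivation:
  after event 1 (t=9: SET bar = 41): {bar=41}
  after event 2 (t=19: SET bar = 19): {bar=19}
  after event 3 (t=28: SET baz = -13): {bar=19, baz=-13}
  after event 4 (t=38: INC baz by 9): {bar=19, baz=-4}
  after event 5 (t=48: INC bar by 7): {bar=26, baz=-4}
  after event 6 (t=55: INC baz by 7): {bar=26, baz=3}
  after event 7 (t=63: DEL bar): {baz=3}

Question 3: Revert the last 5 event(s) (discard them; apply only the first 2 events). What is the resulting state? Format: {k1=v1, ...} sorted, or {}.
Keep first 2 events (discard last 5):
  after event 1 (t=9: SET bar = 41): {bar=41}
  after event 2 (t=19: SET bar = 19): {bar=19}

Answer: {bar=19}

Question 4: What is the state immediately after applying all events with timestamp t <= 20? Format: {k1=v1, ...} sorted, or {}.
Apply events with t <= 20 (2 events):
  after event 1 (t=9: SET bar = 41): {bar=41}
  after event 2 (t=19: SET bar = 19): {bar=19}

Answer: {bar=19}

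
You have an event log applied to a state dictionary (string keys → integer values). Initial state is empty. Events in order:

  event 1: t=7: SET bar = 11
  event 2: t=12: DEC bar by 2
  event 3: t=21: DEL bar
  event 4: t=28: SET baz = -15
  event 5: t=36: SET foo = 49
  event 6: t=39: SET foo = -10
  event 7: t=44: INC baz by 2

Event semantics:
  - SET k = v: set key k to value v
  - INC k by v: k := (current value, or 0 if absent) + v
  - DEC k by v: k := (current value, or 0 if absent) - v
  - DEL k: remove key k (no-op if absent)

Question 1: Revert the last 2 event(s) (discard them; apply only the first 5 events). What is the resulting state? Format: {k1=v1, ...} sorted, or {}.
Answer: {baz=-15, foo=49}

Derivation:
Keep first 5 events (discard last 2):
  after event 1 (t=7: SET bar = 11): {bar=11}
  after event 2 (t=12: DEC bar by 2): {bar=9}
  after event 3 (t=21: DEL bar): {}
  after event 4 (t=28: SET baz = -15): {baz=-15}
  after event 5 (t=36: SET foo = 49): {baz=-15, foo=49}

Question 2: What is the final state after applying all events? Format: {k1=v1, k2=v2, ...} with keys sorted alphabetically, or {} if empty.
Answer: {baz=-13, foo=-10}

Derivation:
  after event 1 (t=7: SET bar = 11): {bar=11}
  after event 2 (t=12: DEC bar by 2): {bar=9}
  after event 3 (t=21: DEL bar): {}
  after event 4 (t=28: SET baz = -15): {baz=-15}
  after event 5 (t=36: SET foo = 49): {baz=-15, foo=49}
  after event 6 (t=39: SET foo = -10): {baz=-15, foo=-10}
  after event 7 (t=44: INC baz by 2): {baz=-13, foo=-10}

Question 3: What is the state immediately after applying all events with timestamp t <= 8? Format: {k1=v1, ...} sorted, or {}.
Apply events with t <= 8 (1 events):
  after event 1 (t=7: SET bar = 11): {bar=11}

Answer: {bar=11}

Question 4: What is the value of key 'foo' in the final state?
Answer: -10

Derivation:
Track key 'foo' through all 7 events:
  event 1 (t=7: SET bar = 11): foo unchanged
  event 2 (t=12: DEC bar by 2): foo unchanged
  event 3 (t=21: DEL bar): foo unchanged
  event 4 (t=28: SET baz = -15): foo unchanged
  event 5 (t=36: SET foo = 49): foo (absent) -> 49
  event 6 (t=39: SET foo = -10): foo 49 -> -10
  event 7 (t=44: INC baz by 2): foo unchanged
Final: foo = -10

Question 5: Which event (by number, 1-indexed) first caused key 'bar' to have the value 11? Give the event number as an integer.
Looking for first event where bar becomes 11:
  event 1: bar (absent) -> 11  <-- first match

Answer: 1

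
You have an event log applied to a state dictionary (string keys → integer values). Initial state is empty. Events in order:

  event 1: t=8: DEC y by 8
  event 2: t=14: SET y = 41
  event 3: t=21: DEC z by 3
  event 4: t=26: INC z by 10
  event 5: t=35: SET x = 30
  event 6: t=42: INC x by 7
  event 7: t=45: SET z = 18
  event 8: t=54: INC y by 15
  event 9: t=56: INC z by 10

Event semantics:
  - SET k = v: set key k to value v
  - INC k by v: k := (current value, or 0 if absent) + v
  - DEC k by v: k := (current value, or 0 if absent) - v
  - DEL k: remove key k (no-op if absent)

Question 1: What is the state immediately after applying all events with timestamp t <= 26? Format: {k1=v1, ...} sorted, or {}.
Answer: {y=41, z=7}

Derivation:
Apply events with t <= 26 (4 events):
  after event 1 (t=8: DEC y by 8): {y=-8}
  after event 2 (t=14: SET y = 41): {y=41}
  after event 3 (t=21: DEC z by 3): {y=41, z=-3}
  after event 4 (t=26: INC z by 10): {y=41, z=7}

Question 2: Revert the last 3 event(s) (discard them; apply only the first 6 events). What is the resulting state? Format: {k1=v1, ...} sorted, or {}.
Answer: {x=37, y=41, z=7}

Derivation:
Keep first 6 events (discard last 3):
  after event 1 (t=8: DEC y by 8): {y=-8}
  after event 2 (t=14: SET y = 41): {y=41}
  after event 3 (t=21: DEC z by 3): {y=41, z=-3}
  after event 4 (t=26: INC z by 10): {y=41, z=7}
  after event 5 (t=35: SET x = 30): {x=30, y=41, z=7}
  after event 6 (t=42: INC x by 7): {x=37, y=41, z=7}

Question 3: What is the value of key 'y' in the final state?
Track key 'y' through all 9 events:
  event 1 (t=8: DEC y by 8): y (absent) -> -8
  event 2 (t=14: SET y = 41): y -8 -> 41
  event 3 (t=21: DEC z by 3): y unchanged
  event 4 (t=26: INC z by 10): y unchanged
  event 5 (t=35: SET x = 30): y unchanged
  event 6 (t=42: INC x by 7): y unchanged
  event 7 (t=45: SET z = 18): y unchanged
  event 8 (t=54: INC y by 15): y 41 -> 56
  event 9 (t=56: INC z by 10): y unchanged
Final: y = 56

Answer: 56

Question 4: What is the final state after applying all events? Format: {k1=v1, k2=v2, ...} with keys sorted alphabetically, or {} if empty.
  after event 1 (t=8: DEC y by 8): {y=-8}
  after event 2 (t=14: SET y = 41): {y=41}
  after event 3 (t=21: DEC z by 3): {y=41, z=-3}
  after event 4 (t=26: INC z by 10): {y=41, z=7}
  after event 5 (t=35: SET x = 30): {x=30, y=41, z=7}
  after event 6 (t=42: INC x by 7): {x=37, y=41, z=7}
  after event 7 (t=45: SET z = 18): {x=37, y=41, z=18}
  after event 8 (t=54: INC y by 15): {x=37, y=56, z=18}
  after event 9 (t=56: INC z by 10): {x=37, y=56, z=28}

Answer: {x=37, y=56, z=28}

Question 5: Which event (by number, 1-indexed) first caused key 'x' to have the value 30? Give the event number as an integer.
Answer: 5

Derivation:
Looking for first event where x becomes 30:
  event 5: x (absent) -> 30  <-- first match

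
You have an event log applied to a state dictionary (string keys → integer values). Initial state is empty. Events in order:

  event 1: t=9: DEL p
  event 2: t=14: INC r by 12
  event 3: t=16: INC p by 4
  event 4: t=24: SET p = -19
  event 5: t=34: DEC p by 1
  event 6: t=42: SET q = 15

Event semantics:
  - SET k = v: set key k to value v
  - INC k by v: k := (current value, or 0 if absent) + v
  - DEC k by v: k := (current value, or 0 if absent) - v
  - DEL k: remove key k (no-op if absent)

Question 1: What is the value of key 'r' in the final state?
Answer: 12

Derivation:
Track key 'r' through all 6 events:
  event 1 (t=9: DEL p): r unchanged
  event 2 (t=14: INC r by 12): r (absent) -> 12
  event 3 (t=16: INC p by 4): r unchanged
  event 4 (t=24: SET p = -19): r unchanged
  event 5 (t=34: DEC p by 1): r unchanged
  event 6 (t=42: SET q = 15): r unchanged
Final: r = 12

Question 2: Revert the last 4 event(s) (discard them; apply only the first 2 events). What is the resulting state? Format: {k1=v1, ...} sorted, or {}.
Answer: {r=12}

Derivation:
Keep first 2 events (discard last 4):
  after event 1 (t=9: DEL p): {}
  after event 2 (t=14: INC r by 12): {r=12}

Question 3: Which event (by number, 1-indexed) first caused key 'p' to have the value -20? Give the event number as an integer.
Answer: 5

Derivation:
Looking for first event where p becomes -20:
  event 3: p = 4
  event 4: p = -19
  event 5: p -19 -> -20  <-- first match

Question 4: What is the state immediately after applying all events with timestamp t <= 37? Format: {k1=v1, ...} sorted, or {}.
Answer: {p=-20, r=12}

Derivation:
Apply events with t <= 37 (5 events):
  after event 1 (t=9: DEL p): {}
  after event 2 (t=14: INC r by 12): {r=12}
  after event 3 (t=16: INC p by 4): {p=4, r=12}
  after event 4 (t=24: SET p = -19): {p=-19, r=12}
  after event 5 (t=34: DEC p by 1): {p=-20, r=12}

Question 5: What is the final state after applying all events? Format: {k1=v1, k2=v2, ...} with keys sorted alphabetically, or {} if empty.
  after event 1 (t=9: DEL p): {}
  after event 2 (t=14: INC r by 12): {r=12}
  after event 3 (t=16: INC p by 4): {p=4, r=12}
  after event 4 (t=24: SET p = -19): {p=-19, r=12}
  after event 5 (t=34: DEC p by 1): {p=-20, r=12}
  after event 6 (t=42: SET q = 15): {p=-20, q=15, r=12}

Answer: {p=-20, q=15, r=12}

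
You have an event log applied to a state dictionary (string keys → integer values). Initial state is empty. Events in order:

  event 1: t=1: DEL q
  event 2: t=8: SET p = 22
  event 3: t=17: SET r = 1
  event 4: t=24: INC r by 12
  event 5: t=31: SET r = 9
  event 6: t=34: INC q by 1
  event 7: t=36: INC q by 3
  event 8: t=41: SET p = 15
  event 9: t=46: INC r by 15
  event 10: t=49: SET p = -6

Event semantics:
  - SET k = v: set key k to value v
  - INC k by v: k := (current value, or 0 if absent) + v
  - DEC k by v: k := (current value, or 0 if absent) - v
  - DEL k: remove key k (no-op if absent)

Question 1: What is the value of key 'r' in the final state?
Answer: 24

Derivation:
Track key 'r' through all 10 events:
  event 1 (t=1: DEL q): r unchanged
  event 2 (t=8: SET p = 22): r unchanged
  event 3 (t=17: SET r = 1): r (absent) -> 1
  event 4 (t=24: INC r by 12): r 1 -> 13
  event 5 (t=31: SET r = 9): r 13 -> 9
  event 6 (t=34: INC q by 1): r unchanged
  event 7 (t=36: INC q by 3): r unchanged
  event 8 (t=41: SET p = 15): r unchanged
  event 9 (t=46: INC r by 15): r 9 -> 24
  event 10 (t=49: SET p = -6): r unchanged
Final: r = 24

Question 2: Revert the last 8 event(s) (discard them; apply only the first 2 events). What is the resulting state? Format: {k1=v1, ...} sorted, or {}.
Keep first 2 events (discard last 8):
  after event 1 (t=1: DEL q): {}
  after event 2 (t=8: SET p = 22): {p=22}

Answer: {p=22}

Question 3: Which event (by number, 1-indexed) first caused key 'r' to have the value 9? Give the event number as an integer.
Looking for first event where r becomes 9:
  event 3: r = 1
  event 4: r = 13
  event 5: r 13 -> 9  <-- first match

Answer: 5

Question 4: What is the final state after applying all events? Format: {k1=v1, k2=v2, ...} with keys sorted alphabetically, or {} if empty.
  after event 1 (t=1: DEL q): {}
  after event 2 (t=8: SET p = 22): {p=22}
  after event 3 (t=17: SET r = 1): {p=22, r=1}
  after event 4 (t=24: INC r by 12): {p=22, r=13}
  after event 5 (t=31: SET r = 9): {p=22, r=9}
  after event 6 (t=34: INC q by 1): {p=22, q=1, r=9}
  after event 7 (t=36: INC q by 3): {p=22, q=4, r=9}
  after event 8 (t=41: SET p = 15): {p=15, q=4, r=9}
  after event 9 (t=46: INC r by 15): {p=15, q=4, r=24}
  after event 10 (t=49: SET p = -6): {p=-6, q=4, r=24}

Answer: {p=-6, q=4, r=24}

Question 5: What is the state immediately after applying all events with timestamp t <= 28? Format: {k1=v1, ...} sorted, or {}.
Apply events with t <= 28 (4 events):
  after event 1 (t=1: DEL q): {}
  after event 2 (t=8: SET p = 22): {p=22}
  after event 3 (t=17: SET r = 1): {p=22, r=1}
  after event 4 (t=24: INC r by 12): {p=22, r=13}

Answer: {p=22, r=13}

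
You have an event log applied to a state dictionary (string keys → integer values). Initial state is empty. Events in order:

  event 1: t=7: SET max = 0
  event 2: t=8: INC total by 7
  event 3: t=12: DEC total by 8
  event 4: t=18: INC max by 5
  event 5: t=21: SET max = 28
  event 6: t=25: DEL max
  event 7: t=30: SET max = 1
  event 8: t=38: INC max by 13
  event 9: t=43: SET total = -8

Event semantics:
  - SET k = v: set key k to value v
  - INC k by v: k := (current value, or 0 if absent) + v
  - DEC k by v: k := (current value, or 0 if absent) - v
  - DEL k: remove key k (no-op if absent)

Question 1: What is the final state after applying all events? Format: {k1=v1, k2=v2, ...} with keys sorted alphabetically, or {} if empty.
Answer: {max=14, total=-8}

Derivation:
  after event 1 (t=7: SET max = 0): {max=0}
  after event 2 (t=8: INC total by 7): {max=0, total=7}
  after event 3 (t=12: DEC total by 8): {max=0, total=-1}
  after event 4 (t=18: INC max by 5): {max=5, total=-1}
  after event 5 (t=21: SET max = 28): {max=28, total=-1}
  after event 6 (t=25: DEL max): {total=-1}
  after event 7 (t=30: SET max = 1): {max=1, total=-1}
  after event 8 (t=38: INC max by 13): {max=14, total=-1}
  after event 9 (t=43: SET total = -8): {max=14, total=-8}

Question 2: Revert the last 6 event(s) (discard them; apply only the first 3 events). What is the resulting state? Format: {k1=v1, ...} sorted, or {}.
Keep first 3 events (discard last 6):
  after event 1 (t=7: SET max = 0): {max=0}
  after event 2 (t=8: INC total by 7): {max=0, total=7}
  after event 3 (t=12: DEC total by 8): {max=0, total=-1}

Answer: {max=0, total=-1}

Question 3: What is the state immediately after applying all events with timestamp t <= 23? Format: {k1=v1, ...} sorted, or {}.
Answer: {max=28, total=-1}

Derivation:
Apply events with t <= 23 (5 events):
  after event 1 (t=7: SET max = 0): {max=0}
  after event 2 (t=8: INC total by 7): {max=0, total=7}
  after event 3 (t=12: DEC total by 8): {max=0, total=-1}
  after event 4 (t=18: INC max by 5): {max=5, total=-1}
  after event 5 (t=21: SET max = 28): {max=28, total=-1}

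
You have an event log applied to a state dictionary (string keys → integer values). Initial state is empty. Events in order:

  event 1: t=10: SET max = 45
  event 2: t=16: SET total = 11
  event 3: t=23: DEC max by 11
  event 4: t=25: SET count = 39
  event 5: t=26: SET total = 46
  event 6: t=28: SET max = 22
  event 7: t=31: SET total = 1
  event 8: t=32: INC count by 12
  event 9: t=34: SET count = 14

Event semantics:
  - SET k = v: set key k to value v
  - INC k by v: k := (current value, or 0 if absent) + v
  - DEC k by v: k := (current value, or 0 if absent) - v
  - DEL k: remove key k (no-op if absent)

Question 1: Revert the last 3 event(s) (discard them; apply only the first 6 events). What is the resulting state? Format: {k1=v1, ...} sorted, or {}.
Keep first 6 events (discard last 3):
  after event 1 (t=10: SET max = 45): {max=45}
  after event 2 (t=16: SET total = 11): {max=45, total=11}
  after event 3 (t=23: DEC max by 11): {max=34, total=11}
  after event 4 (t=25: SET count = 39): {count=39, max=34, total=11}
  after event 5 (t=26: SET total = 46): {count=39, max=34, total=46}
  after event 6 (t=28: SET max = 22): {count=39, max=22, total=46}

Answer: {count=39, max=22, total=46}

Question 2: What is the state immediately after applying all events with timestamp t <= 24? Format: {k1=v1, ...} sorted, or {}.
Answer: {max=34, total=11}

Derivation:
Apply events with t <= 24 (3 events):
  after event 1 (t=10: SET max = 45): {max=45}
  after event 2 (t=16: SET total = 11): {max=45, total=11}
  after event 3 (t=23: DEC max by 11): {max=34, total=11}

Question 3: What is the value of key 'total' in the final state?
Track key 'total' through all 9 events:
  event 1 (t=10: SET max = 45): total unchanged
  event 2 (t=16: SET total = 11): total (absent) -> 11
  event 3 (t=23: DEC max by 11): total unchanged
  event 4 (t=25: SET count = 39): total unchanged
  event 5 (t=26: SET total = 46): total 11 -> 46
  event 6 (t=28: SET max = 22): total unchanged
  event 7 (t=31: SET total = 1): total 46 -> 1
  event 8 (t=32: INC count by 12): total unchanged
  event 9 (t=34: SET count = 14): total unchanged
Final: total = 1

Answer: 1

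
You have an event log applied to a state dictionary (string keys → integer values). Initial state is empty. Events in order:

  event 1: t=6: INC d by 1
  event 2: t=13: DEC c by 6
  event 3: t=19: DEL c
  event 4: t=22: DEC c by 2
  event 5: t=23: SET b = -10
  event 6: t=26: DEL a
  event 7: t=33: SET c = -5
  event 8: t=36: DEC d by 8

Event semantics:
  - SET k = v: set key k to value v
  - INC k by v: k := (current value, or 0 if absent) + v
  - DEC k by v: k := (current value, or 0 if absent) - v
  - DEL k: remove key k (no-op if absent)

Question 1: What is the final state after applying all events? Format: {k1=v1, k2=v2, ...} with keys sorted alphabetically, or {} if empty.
  after event 1 (t=6: INC d by 1): {d=1}
  after event 2 (t=13: DEC c by 6): {c=-6, d=1}
  after event 3 (t=19: DEL c): {d=1}
  after event 4 (t=22: DEC c by 2): {c=-2, d=1}
  after event 5 (t=23: SET b = -10): {b=-10, c=-2, d=1}
  after event 6 (t=26: DEL a): {b=-10, c=-2, d=1}
  after event 7 (t=33: SET c = -5): {b=-10, c=-5, d=1}
  after event 8 (t=36: DEC d by 8): {b=-10, c=-5, d=-7}

Answer: {b=-10, c=-5, d=-7}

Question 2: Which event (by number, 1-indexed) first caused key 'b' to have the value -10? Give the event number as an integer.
Answer: 5

Derivation:
Looking for first event where b becomes -10:
  event 5: b (absent) -> -10  <-- first match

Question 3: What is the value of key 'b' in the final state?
Track key 'b' through all 8 events:
  event 1 (t=6: INC d by 1): b unchanged
  event 2 (t=13: DEC c by 6): b unchanged
  event 3 (t=19: DEL c): b unchanged
  event 4 (t=22: DEC c by 2): b unchanged
  event 5 (t=23: SET b = -10): b (absent) -> -10
  event 6 (t=26: DEL a): b unchanged
  event 7 (t=33: SET c = -5): b unchanged
  event 8 (t=36: DEC d by 8): b unchanged
Final: b = -10

Answer: -10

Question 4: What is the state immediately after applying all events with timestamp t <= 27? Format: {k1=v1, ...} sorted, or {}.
Answer: {b=-10, c=-2, d=1}

Derivation:
Apply events with t <= 27 (6 events):
  after event 1 (t=6: INC d by 1): {d=1}
  after event 2 (t=13: DEC c by 6): {c=-6, d=1}
  after event 3 (t=19: DEL c): {d=1}
  after event 4 (t=22: DEC c by 2): {c=-2, d=1}
  after event 5 (t=23: SET b = -10): {b=-10, c=-2, d=1}
  after event 6 (t=26: DEL a): {b=-10, c=-2, d=1}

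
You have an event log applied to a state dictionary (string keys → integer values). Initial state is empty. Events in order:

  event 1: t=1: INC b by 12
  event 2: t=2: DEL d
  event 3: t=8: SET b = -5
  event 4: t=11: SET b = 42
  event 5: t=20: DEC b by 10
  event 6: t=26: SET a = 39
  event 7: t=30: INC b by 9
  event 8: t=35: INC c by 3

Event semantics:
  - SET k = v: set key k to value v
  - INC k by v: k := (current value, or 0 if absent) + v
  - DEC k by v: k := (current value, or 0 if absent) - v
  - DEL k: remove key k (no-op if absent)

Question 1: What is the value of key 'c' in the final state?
Answer: 3

Derivation:
Track key 'c' through all 8 events:
  event 1 (t=1: INC b by 12): c unchanged
  event 2 (t=2: DEL d): c unchanged
  event 3 (t=8: SET b = -5): c unchanged
  event 4 (t=11: SET b = 42): c unchanged
  event 5 (t=20: DEC b by 10): c unchanged
  event 6 (t=26: SET a = 39): c unchanged
  event 7 (t=30: INC b by 9): c unchanged
  event 8 (t=35: INC c by 3): c (absent) -> 3
Final: c = 3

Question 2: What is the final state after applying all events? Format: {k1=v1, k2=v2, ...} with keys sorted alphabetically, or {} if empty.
  after event 1 (t=1: INC b by 12): {b=12}
  after event 2 (t=2: DEL d): {b=12}
  after event 3 (t=8: SET b = -5): {b=-5}
  after event 4 (t=11: SET b = 42): {b=42}
  after event 5 (t=20: DEC b by 10): {b=32}
  after event 6 (t=26: SET a = 39): {a=39, b=32}
  after event 7 (t=30: INC b by 9): {a=39, b=41}
  after event 8 (t=35: INC c by 3): {a=39, b=41, c=3}

Answer: {a=39, b=41, c=3}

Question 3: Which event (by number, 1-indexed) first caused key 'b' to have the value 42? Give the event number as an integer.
Answer: 4

Derivation:
Looking for first event where b becomes 42:
  event 1: b = 12
  event 2: b = 12
  event 3: b = -5
  event 4: b -5 -> 42  <-- first match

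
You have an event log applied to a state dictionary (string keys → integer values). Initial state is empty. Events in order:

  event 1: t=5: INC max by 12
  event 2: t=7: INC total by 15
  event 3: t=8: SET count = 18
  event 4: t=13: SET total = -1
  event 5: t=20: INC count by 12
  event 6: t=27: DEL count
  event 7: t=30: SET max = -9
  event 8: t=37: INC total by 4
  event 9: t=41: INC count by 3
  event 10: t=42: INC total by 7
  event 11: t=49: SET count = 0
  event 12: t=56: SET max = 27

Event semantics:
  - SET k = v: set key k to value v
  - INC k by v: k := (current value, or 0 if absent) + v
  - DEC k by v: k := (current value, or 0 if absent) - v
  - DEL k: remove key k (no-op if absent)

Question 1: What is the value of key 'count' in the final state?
Answer: 0

Derivation:
Track key 'count' through all 12 events:
  event 1 (t=5: INC max by 12): count unchanged
  event 2 (t=7: INC total by 15): count unchanged
  event 3 (t=8: SET count = 18): count (absent) -> 18
  event 4 (t=13: SET total = -1): count unchanged
  event 5 (t=20: INC count by 12): count 18 -> 30
  event 6 (t=27: DEL count): count 30 -> (absent)
  event 7 (t=30: SET max = -9): count unchanged
  event 8 (t=37: INC total by 4): count unchanged
  event 9 (t=41: INC count by 3): count (absent) -> 3
  event 10 (t=42: INC total by 7): count unchanged
  event 11 (t=49: SET count = 0): count 3 -> 0
  event 12 (t=56: SET max = 27): count unchanged
Final: count = 0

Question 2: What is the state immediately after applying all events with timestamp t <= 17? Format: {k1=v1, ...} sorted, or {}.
Answer: {count=18, max=12, total=-1}

Derivation:
Apply events with t <= 17 (4 events):
  after event 1 (t=5: INC max by 12): {max=12}
  after event 2 (t=7: INC total by 15): {max=12, total=15}
  after event 3 (t=8: SET count = 18): {count=18, max=12, total=15}
  after event 4 (t=13: SET total = -1): {count=18, max=12, total=-1}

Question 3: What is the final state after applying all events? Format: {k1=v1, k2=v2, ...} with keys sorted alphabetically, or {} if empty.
Answer: {count=0, max=27, total=10}

Derivation:
  after event 1 (t=5: INC max by 12): {max=12}
  after event 2 (t=7: INC total by 15): {max=12, total=15}
  after event 3 (t=8: SET count = 18): {count=18, max=12, total=15}
  after event 4 (t=13: SET total = -1): {count=18, max=12, total=-1}
  after event 5 (t=20: INC count by 12): {count=30, max=12, total=-1}
  after event 6 (t=27: DEL count): {max=12, total=-1}
  after event 7 (t=30: SET max = -9): {max=-9, total=-1}
  after event 8 (t=37: INC total by 4): {max=-9, total=3}
  after event 9 (t=41: INC count by 3): {count=3, max=-9, total=3}
  after event 10 (t=42: INC total by 7): {count=3, max=-9, total=10}
  after event 11 (t=49: SET count = 0): {count=0, max=-9, total=10}
  after event 12 (t=56: SET max = 27): {count=0, max=27, total=10}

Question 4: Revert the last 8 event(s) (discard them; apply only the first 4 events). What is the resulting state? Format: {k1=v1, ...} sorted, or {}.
Answer: {count=18, max=12, total=-1}

Derivation:
Keep first 4 events (discard last 8):
  after event 1 (t=5: INC max by 12): {max=12}
  after event 2 (t=7: INC total by 15): {max=12, total=15}
  after event 3 (t=8: SET count = 18): {count=18, max=12, total=15}
  after event 4 (t=13: SET total = -1): {count=18, max=12, total=-1}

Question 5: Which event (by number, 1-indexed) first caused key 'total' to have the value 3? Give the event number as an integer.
Looking for first event where total becomes 3:
  event 2: total = 15
  event 3: total = 15
  event 4: total = -1
  event 5: total = -1
  event 6: total = -1
  event 7: total = -1
  event 8: total -1 -> 3  <-- first match

Answer: 8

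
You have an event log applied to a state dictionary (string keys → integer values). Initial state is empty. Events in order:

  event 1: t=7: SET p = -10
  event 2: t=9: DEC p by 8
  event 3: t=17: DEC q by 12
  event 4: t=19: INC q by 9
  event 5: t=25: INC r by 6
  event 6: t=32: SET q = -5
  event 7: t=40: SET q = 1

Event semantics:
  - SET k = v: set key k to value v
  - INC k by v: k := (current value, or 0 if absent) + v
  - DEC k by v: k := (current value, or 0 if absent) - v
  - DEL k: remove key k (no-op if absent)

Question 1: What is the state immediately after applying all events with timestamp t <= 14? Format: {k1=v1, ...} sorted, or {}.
Apply events with t <= 14 (2 events):
  after event 1 (t=7: SET p = -10): {p=-10}
  after event 2 (t=9: DEC p by 8): {p=-18}

Answer: {p=-18}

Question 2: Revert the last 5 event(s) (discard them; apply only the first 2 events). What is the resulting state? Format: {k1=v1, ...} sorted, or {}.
Answer: {p=-18}

Derivation:
Keep first 2 events (discard last 5):
  after event 1 (t=7: SET p = -10): {p=-10}
  after event 2 (t=9: DEC p by 8): {p=-18}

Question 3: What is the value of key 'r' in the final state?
Track key 'r' through all 7 events:
  event 1 (t=7: SET p = -10): r unchanged
  event 2 (t=9: DEC p by 8): r unchanged
  event 3 (t=17: DEC q by 12): r unchanged
  event 4 (t=19: INC q by 9): r unchanged
  event 5 (t=25: INC r by 6): r (absent) -> 6
  event 6 (t=32: SET q = -5): r unchanged
  event 7 (t=40: SET q = 1): r unchanged
Final: r = 6

Answer: 6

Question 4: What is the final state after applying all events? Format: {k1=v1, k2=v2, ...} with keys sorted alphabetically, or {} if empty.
  after event 1 (t=7: SET p = -10): {p=-10}
  after event 2 (t=9: DEC p by 8): {p=-18}
  after event 3 (t=17: DEC q by 12): {p=-18, q=-12}
  after event 4 (t=19: INC q by 9): {p=-18, q=-3}
  after event 5 (t=25: INC r by 6): {p=-18, q=-3, r=6}
  after event 6 (t=32: SET q = -5): {p=-18, q=-5, r=6}
  after event 7 (t=40: SET q = 1): {p=-18, q=1, r=6}

Answer: {p=-18, q=1, r=6}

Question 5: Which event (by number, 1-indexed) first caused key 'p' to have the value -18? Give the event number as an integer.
Looking for first event where p becomes -18:
  event 1: p = -10
  event 2: p -10 -> -18  <-- first match

Answer: 2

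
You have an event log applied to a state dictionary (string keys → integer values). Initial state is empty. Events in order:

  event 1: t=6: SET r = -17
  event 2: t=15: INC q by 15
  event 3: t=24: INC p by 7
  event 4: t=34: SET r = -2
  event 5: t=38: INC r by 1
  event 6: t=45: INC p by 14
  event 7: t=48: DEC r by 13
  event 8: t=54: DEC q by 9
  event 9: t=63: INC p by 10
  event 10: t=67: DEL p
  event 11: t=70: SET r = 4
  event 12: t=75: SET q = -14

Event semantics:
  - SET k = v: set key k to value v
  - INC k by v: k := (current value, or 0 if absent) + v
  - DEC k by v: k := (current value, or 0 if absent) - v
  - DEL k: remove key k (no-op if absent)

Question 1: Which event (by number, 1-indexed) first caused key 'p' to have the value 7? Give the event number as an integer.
Looking for first event where p becomes 7:
  event 3: p (absent) -> 7  <-- first match

Answer: 3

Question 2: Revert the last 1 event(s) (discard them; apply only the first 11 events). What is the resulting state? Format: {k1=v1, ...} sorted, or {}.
Keep first 11 events (discard last 1):
  after event 1 (t=6: SET r = -17): {r=-17}
  after event 2 (t=15: INC q by 15): {q=15, r=-17}
  after event 3 (t=24: INC p by 7): {p=7, q=15, r=-17}
  after event 4 (t=34: SET r = -2): {p=7, q=15, r=-2}
  after event 5 (t=38: INC r by 1): {p=7, q=15, r=-1}
  after event 6 (t=45: INC p by 14): {p=21, q=15, r=-1}
  after event 7 (t=48: DEC r by 13): {p=21, q=15, r=-14}
  after event 8 (t=54: DEC q by 9): {p=21, q=6, r=-14}
  after event 9 (t=63: INC p by 10): {p=31, q=6, r=-14}
  after event 10 (t=67: DEL p): {q=6, r=-14}
  after event 11 (t=70: SET r = 4): {q=6, r=4}

Answer: {q=6, r=4}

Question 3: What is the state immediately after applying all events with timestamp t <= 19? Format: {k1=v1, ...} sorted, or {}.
Apply events with t <= 19 (2 events):
  after event 1 (t=6: SET r = -17): {r=-17}
  after event 2 (t=15: INC q by 15): {q=15, r=-17}

Answer: {q=15, r=-17}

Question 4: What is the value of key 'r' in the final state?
Answer: 4

Derivation:
Track key 'r' through all 12 events:
  event 1 (t=6: SET r = -17): r (absent) -> -17
  event 2 (t=15: INC q by 15): r unchanged
  event 3 (t=24: INC p by 7): r unchanged
  event 4 (t=34: SET r = -2): r -17 -> -2
  event 5 (t=38: INC r by 1): r -2 -> -1
  event 6 (t=45: INC p by 14): r unchanged
  event 7 (t=48: DEC r by 13): r -1 -> -14
  event 8 (t=54: DEC q by 9): r unchanged
  event 9 (t=63: INC p by 10): r unchanged
  event 10 (t=67: DEL p): r unchanged
  event 11 (t=70: SET r = 4): r -14 -> 4
  event 12 (t=75: SET q = -14): r unchanged
Final: r = 4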